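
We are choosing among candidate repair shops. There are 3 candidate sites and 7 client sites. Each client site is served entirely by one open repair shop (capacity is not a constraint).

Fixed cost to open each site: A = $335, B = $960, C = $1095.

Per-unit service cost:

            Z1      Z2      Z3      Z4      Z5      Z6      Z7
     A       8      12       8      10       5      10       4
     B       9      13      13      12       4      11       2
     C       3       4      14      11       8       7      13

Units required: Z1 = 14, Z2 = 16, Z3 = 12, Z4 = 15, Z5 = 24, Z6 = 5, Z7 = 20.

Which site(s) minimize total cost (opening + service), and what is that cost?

For any fixed open set, each client site goes to its cheapest open site; total = fixed + service.
{A}: Z1→A 8·14=112, Z2→A 12·16=192, Z3→A 8·12=96, Z4→A 10·15=150, Z5→A 5·24=120, Z6→A 10·5=50, Z7→A 4·20=80. Service 800; fixed 335; total 1135.
{B}: service 861 + fixed 960 = 1821
{A, C}: Z1→C 3·14=42, Z2→C 4·16=64, Z3→A 8·12=96, Z4→A 10·15=150, Z5→A 5·24=120, Z6→C 7·5=35, Z7→A 4·20=80. Service 587; fixed 1430; total 2017.
{A, B, C}: Z1→C 3·14=42, Z2→C 4·16=64, Z3→A 8·12=96, Z4→A 10·15=150, Z5→B 4·24=96, Z6→C 7·5=35, Z7→B 2·20=40. Service 523; fixed 2390; total 2913.
(All 7 nonempty subsets were checked; A only is lowest.)

Open A only; minimum total cost 1135.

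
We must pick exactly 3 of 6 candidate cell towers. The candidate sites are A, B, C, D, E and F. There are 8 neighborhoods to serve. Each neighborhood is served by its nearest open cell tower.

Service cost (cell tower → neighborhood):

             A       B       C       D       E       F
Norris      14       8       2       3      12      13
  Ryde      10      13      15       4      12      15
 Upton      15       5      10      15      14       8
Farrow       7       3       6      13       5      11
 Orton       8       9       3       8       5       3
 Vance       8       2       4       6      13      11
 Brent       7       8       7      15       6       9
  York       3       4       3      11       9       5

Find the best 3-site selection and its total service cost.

With exactly 3 open, each neighborhood uses its cheapest among the chosen.
{B, C, D}: Norris→C 2, Ryde→D 4, Upton→B 5, Farrow→B 3, Orton→C 3, Vance→B 2, Brent→C 7, York→C 3. Service cost 29.
{B, D, E}: service cost 32
{B, D, F}: service cost 32
Among all 20 size-3 choices, {B, C, D} is lowest.

Choose B, C and D; total service cost 29.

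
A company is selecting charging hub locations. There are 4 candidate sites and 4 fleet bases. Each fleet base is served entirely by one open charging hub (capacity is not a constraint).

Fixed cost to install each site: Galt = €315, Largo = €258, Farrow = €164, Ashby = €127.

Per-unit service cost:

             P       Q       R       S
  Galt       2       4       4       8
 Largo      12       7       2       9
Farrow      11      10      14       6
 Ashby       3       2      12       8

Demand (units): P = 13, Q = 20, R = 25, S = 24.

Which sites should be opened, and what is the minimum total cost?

For any fixed open set, each fleet base goes to its cheapest open site; total = fixed + service.
{Ashby}: P→Ashby 3·13=39, Q→Ashby 2·20=40, R→Ashby 12·25=300, S→Ashby 8·24=192. Service 571; fixed 127; total 698.
{Largo, Ashby}: service 321 + fixed 385 = 706
{Galt}: service 398 + fixed 315 = 713
{Galt, Largo, Farrow, Ashby}: P→Galt 2·13=26, Q→Ashby 2·20=40, R→Largo 2·25=50, S→Farrow 6·24=144. Service 260; fixed 864; total 1124.
(All 15 nonempty subsets were checked; Ashby only is lowest.)

Open Ashby only; minimum total cost 698.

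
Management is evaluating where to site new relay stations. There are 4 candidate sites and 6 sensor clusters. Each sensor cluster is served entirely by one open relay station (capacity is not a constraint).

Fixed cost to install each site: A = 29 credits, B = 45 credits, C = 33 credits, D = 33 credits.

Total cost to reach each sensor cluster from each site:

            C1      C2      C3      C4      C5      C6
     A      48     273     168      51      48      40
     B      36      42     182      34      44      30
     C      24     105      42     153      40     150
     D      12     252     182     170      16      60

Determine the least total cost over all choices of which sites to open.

Minimum total cost: 287

For any fixed open set, each sensor cluster goes to its cheapest open site; total = fixed + service.
{B, C, D}: C1→D 12, C2→B 42, C3→C 42, C4→B 34, C5→D 16, C6→B 30. Service 176; fixed 111; total 287.
{B, C}: service 212 + fixed 78 = 290
{A, B, C, D}: service 176 + fixed 140 = 316
{A}: C1→A 48, C2→A 273, C3→A 168, C4→A 51, C5→A 48, C6→A 40. Service 628; fixed 29; total 657.
No other subset beats 287.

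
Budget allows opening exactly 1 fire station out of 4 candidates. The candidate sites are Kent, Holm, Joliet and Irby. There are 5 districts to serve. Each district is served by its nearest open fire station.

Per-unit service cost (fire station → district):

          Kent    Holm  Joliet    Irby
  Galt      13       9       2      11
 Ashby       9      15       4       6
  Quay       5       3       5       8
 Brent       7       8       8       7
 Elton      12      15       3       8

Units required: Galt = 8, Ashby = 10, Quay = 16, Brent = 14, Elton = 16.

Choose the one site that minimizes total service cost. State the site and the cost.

Choose Joliet only; total service cost 296.

With exactly 1 open, each district uses its cheapest among the chosen.
{Joliet}: Galt→Joliet 2·8=16, Ashby→Joliet 4·10=40, Quay→Joliet 5·16=80, Brent→Joliet 8·14=112, Elton→Joliet 3·16=48. Service cost 296.
{Irby}: service cost 502
{Kent}: service cost 564
Among all 4 size-1 choices, {Joliet} is lowest.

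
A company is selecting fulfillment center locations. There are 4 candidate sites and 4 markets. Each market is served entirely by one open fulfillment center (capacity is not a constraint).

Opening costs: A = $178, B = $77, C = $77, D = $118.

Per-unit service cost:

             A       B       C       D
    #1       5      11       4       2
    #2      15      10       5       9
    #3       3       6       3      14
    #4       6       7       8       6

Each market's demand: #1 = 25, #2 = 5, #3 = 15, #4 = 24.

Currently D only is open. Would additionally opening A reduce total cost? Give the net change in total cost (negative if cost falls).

No — net change +13 (cost rises by 13).

Current service cost with {D}: 449.
Adding A: each market re-picks its cheapest; new service cost 284, saving 165.
Extra fixed cost: 178. Net change = 178 − 165 = 13.
(Totals: 567 → 580.)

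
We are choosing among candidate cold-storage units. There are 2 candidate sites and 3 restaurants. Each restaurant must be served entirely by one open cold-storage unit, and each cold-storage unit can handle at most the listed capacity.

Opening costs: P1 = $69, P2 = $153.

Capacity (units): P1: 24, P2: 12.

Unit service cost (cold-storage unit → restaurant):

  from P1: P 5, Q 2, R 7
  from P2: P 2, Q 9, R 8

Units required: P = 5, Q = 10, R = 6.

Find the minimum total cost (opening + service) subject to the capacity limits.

Minimum total cost: 156

Open {P1}: P→P1 5·5=25, Q→P1 2·10=20, R→P1 7·6=42.
Loads: P1 carries 21/24. Service 87; fixed 69; total 156.
Next best feasible plan costs 294.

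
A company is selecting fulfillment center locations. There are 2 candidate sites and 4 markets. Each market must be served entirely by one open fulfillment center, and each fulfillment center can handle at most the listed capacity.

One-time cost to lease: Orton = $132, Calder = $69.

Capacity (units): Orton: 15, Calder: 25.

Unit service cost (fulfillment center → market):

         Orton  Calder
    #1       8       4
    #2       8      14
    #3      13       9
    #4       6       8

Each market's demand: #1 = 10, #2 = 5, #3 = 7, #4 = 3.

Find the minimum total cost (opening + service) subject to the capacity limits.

Minimum total cost: 266

Open {Calder}: #1→Calder 4·10=40, #2→Calder 14·5=70, #3→Calder 9·7=63, #4→Calder 8·3=24.
Loads: Calder carries 25/25. Service 197; fixed 69; total 266.
Next best feasible plan costs 362.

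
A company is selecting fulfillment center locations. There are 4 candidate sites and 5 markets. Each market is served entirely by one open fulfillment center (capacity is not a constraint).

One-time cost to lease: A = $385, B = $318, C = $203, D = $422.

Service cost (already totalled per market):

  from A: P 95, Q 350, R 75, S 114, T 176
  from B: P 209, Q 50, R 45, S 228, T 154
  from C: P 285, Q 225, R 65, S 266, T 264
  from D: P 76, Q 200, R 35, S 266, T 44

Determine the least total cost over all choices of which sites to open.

Minimum total cost: 1004

For any fixed open set, each market goes to its cheapest open site; total = fixed + service.
{B}: P→B 209, Q→B 50, R→B 45, S→B 228, T→B 154. Service 686; fixed 318; total 1004.
{D}: P→D 76, Q→D 200, R→D 35, S→D 266, T→D 44. Service 621; fixed 422; total 1043.
{A, B}: service 458 + fixed 703 = 1161
{A, B, C, D}: service 319 + fixed 1328 = 1647
No other subset beats 1004.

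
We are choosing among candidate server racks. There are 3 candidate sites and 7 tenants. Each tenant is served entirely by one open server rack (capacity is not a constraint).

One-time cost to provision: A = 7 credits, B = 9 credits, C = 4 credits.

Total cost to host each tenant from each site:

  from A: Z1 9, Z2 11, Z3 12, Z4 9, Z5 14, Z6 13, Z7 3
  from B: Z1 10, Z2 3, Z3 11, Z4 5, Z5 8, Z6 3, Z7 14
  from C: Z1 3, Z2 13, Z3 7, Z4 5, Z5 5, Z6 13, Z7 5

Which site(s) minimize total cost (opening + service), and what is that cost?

For any fixed open set, each tenant goes to its cheapest open site; total = fixed + service.
{B, C}: Z1→C 3, Z2→B 3, Z3→C 7, Z4→B 5, Z5→C 5, Z6→B 3, Z7→C 5. Service 31; fixed 13; total 44.
{A, B, C}: Z1→C 3, Z2→B 3, Z3→C 7, Z4→B 5, Z5→C 5, Z6→B 3, Z7→A 3. Service 29; fixed 20; total 49.
{C}: service 51 + fixed 4 = 55
No other subset beats 44.

Open B and C; minimum total cost 44.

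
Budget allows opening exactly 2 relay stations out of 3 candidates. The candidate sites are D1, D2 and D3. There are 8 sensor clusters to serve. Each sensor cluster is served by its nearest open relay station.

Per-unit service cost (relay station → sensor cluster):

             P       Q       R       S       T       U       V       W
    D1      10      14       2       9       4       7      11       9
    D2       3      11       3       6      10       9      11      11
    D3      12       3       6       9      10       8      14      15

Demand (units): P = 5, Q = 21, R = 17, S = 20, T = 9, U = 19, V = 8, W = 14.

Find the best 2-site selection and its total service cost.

Choose D1 and D3; total service cost 710.

With exactly 2 open, each sensor cluster uses its cheapest among the chosen.
{D1, D3}: P→D1 10·5=50, Q→D3 3·21=63, R→D1 2·17=34, S→D1 9·20=180, T→D1 4·9=36, U→D1 7·19=133, V→D1 11·8=88, W→D1 9·14=126. Service cost 710.
{D2, D3}: service cost 733
{D1, D2}: service cost 783
Among all 3 size-2 choices, {D1, D3} is lowest.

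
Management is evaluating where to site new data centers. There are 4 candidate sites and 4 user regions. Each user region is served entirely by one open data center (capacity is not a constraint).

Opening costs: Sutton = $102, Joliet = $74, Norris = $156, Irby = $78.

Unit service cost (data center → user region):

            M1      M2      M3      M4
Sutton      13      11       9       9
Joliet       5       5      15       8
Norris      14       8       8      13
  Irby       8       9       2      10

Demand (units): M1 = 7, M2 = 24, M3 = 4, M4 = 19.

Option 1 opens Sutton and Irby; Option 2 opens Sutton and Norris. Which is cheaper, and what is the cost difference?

Option 1: {Sutton, Irby}: M1→Irby 8·7=56, M2→Irby 9·24=216, M3→Irby 2·4=8, M4→Sutton 9·19=171. Service 451; fixed 180; total 631.
Option 2: {Sutton, Norris}: M1→Sutton 13·7=91, M2→Norris 8·24=192, M3→Norris 8·4=32, M4→Sutton 9·19=171. Service 486; fixed 258; total 744.
Difference: |631 − 744| = 113.

Option 1 is cheaper by 113.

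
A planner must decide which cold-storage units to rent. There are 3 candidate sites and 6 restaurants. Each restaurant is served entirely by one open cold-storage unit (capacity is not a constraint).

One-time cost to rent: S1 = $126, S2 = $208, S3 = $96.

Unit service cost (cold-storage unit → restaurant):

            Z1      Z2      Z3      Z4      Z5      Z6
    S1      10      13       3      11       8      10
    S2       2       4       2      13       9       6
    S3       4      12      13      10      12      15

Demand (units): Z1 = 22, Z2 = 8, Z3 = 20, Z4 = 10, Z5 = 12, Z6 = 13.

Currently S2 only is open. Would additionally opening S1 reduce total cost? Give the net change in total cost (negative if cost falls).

Current service cost with {S2}: 432.
Adding S1: each restaurant re-picks its cheapest; new service cost 400, saving 32.
Extra fixed cost: 126. Net change = 126 − 32 = 94.
(Totals: 640 → 734.)

No — net change +94 (cost rises by 94).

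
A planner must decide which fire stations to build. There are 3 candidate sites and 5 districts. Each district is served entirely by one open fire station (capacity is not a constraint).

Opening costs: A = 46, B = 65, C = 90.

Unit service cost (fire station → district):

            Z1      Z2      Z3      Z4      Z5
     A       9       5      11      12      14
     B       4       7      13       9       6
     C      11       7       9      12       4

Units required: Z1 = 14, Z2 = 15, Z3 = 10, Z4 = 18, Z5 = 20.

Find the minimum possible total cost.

For any fixed open set, each district goes to its cheapest open site; total = fixed + service.
{A, B}: Z1→B 4·14=56, Z2→A 5·15=75, Z3→A 11·10=110, Z4→B 9·18=162, Z5→B 6·20=120. Service 523; fixed 111; total 634.
{B}: service 573 + fixed 65 = 638
{B, C}: Z1→B 4·14=56, Z2→B 7·15=105, Z3→C 9·10=90, Z4→B 9·18=162, Z5→C 4·20=80. Service 493; fixed 155; total 648.
{A, B, C}: service 463 + fixed 201 = 664
No other subset beats 634.

Minimum total cost: 634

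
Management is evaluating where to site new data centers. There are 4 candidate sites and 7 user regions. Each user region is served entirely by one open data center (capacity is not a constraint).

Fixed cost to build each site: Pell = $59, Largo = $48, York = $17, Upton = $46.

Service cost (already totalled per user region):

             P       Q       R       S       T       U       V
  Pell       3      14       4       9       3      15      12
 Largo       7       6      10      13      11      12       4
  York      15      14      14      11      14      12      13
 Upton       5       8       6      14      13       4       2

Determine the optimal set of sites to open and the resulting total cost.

For any fixed open set, each user region goes to its cheapest open site; total = fixed + service.
{Upton}: P→Upton 5, Q→Upton 8, R→Upton 6, S→Upton 14, T→Upton 13, U→Upton 4, V→Upton 2. Service 52; fixed 46; total 98.
{York}: service 93 + fixed 17 = 110
{Largo}: P→Largo 7, Q→Largo 6, R→Largo 10, S→Largo 13, T→Largo 11, U→Largo 12, V→Largo 4. Service 63; fixed 48; total 111.
{Pell, Largo, York, Upton}: P→Pell 3, Q→Largo 6, R→Pell 4, S→Pell 9, T→Pell 3, U→Upton 4, V→Upton 2. Service 31; fixed 170; total 201.
(All 15 nonempty subsets were checked; Upton only is lowest.)

Open Upton only; minimum total cost 98.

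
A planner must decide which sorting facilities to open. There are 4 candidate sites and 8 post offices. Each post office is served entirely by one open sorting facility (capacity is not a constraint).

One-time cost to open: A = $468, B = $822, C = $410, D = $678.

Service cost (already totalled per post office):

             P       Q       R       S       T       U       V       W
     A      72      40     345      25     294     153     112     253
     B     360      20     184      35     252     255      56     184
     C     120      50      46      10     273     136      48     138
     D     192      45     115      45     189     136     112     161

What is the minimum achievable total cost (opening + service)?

For any fixed open set, each post office goes to its cheapest open site; total = fixed + service.
{C}: P→C 120, Q→C 50, R→C 46, S→C 10, T→C 273, U→C 136, V→C 48, W→C 138. Service 821; fixed 410; total 1231.
{A, C}: service 763 + fixed 878 = 1641
{D}: P→D 192, Q→D 45, R→D 115, S→D 45, T→D 189, U→D 136, V→D 112, W→D 161. Service 995; fixed 678; total 1673.
{A, B, C, D}: P→A 72, Q→B 20, R→C 46, S→C 10, T→D 189, U→C 136, V→C 48, W→C 138. Service 659; fixed 2378; total 3037.
(All 15 nonempty subsets were checked; C only is lowest.)

Minimum total cost: 1231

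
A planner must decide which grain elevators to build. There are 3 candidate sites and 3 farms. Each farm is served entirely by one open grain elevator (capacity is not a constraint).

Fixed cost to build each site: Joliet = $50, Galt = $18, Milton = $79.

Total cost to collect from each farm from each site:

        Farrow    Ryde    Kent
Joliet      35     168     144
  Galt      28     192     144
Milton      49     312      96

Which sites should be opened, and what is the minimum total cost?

Open Galt only; minimum total cost 382.

For any fixed open set, each farm goes to its cheapest open site; total = fixed + service.
{Galt}: Farrow→Galt 28, Ryde→Galt 192, Kent→Galt 144. Service 364; fixed 18; total 382.
{Joliet}: Farrow→Joliet 35, Ryde→Joliet 168, Kent→Joliet 144. Service 347; fixed 50; total 397.
{Joliet, Galt}: service 340 + fixed 68 = 408
{Joliet, Galt, Milton}: service 292 + fixed 147 = 439
(All 7 nonempty subsets were checked; Galt only is lowest.)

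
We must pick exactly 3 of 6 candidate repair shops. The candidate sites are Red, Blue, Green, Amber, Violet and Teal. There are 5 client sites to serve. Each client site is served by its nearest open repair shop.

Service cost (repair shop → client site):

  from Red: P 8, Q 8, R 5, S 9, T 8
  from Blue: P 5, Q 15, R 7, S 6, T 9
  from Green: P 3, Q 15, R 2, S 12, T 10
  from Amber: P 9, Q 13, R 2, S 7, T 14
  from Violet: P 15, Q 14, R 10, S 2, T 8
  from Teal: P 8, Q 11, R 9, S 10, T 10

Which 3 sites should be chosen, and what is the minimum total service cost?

With exactly 3 open, each client site uses its cheapest among the chosen.
{Red, Green, Violet}: P→Green 3, Q→Red 8, R→Green 2, S→Violet 2, T→Red 8. Service cost 23.
{Green, Violet, Teal}: service cost 26
{Red, Blue, Green}: service cost 27
Among all 20 size-3 choices, {Red, Green, Violet} is lowest.

Choose Red, Green and Violet; total service cost 23.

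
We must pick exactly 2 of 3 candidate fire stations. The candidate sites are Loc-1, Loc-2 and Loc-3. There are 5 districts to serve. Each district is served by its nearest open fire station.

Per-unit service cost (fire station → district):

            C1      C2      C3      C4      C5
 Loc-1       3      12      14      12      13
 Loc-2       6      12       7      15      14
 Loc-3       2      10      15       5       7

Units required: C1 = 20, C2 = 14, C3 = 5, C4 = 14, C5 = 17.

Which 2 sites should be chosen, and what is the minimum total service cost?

Choose Loc-2 and Loc-3; total service cost 404.

With exactly 2 open, each district uses its cheapest among the chosen.
{Loc-2, Loc-3}: C1→Loc-3 2·20=40, C2→Loc-3 10·14=140, C3→Loc-2 7·5=35, C4→Loc-3 5·14=70, C5→Loc-3 7·17=119. Service cost 404.
{Loc-1, Loc-3}: service cost 439
{Loc-1, Loc-2}: service cost 652
Among all 3 size-2 choices, {Loc-2, Loc-3} is lowest.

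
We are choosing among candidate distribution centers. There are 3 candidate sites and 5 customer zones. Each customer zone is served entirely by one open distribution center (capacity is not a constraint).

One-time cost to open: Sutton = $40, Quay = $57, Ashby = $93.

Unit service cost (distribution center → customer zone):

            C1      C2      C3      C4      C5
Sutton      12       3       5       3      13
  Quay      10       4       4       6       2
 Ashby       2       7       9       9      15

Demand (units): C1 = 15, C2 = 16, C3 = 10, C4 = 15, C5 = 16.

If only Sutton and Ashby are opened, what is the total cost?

Total cost: 514

Each customer zone is assigned to its cheapest site among the open ones.
{Sutton, Ashby}: C1→Ashby 2·15=30, C2→Sutton 3·16=48, C3→Sutton 5·10=50, C4→Sutton 3·15=45, C5→Sutton 13·16=208. Service 381; fixed 133; total 514.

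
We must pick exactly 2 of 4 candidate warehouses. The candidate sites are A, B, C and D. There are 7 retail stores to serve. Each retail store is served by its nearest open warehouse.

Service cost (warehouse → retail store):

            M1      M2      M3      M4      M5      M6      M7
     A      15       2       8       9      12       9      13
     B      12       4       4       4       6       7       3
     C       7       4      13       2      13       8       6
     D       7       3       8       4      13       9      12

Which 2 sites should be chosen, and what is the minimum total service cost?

Choose B and C; total service cost 33.

With exactly 2 open, each retail store uses its cheapest among the chosen.
{B, C}: M1→C 7, M2→B 4, M3→B 4, M4→C 2, M5→B 6, M6→B 7, M7→B 3. Service cost 33.
{B, D}: service cost 34
{A, B}: service cost 38
Among all 6 size-2 choices, {B, C} is lowest.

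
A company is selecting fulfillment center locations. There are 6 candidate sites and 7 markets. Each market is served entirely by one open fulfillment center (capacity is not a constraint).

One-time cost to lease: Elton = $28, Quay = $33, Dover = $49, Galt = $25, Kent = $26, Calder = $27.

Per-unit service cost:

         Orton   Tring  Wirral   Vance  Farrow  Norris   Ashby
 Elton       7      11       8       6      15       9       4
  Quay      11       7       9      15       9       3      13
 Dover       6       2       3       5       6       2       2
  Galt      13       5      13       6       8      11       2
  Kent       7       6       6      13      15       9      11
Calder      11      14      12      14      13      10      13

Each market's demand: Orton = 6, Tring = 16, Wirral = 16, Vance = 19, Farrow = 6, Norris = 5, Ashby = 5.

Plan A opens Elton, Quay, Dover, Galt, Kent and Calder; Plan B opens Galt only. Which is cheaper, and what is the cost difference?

Plan A: {Elton, Quay, Dover, Galt, Kent, Calder}: Orton→Dover 6·6=36, Tring→Dover 2·16=32, Wirral→Dover 3·16=48, Vance→Dover 5·19=95, Farrow→Dover 6·6=36, Norris→Dover 2·5=10, Ashby→Dover 2·5=10. Service 267; fixed 188; total 455.
Plan B: {Galt}: Orton→Galt 13·6=78, Tring→Galt 5·16=80, Wirral→Galt 13·16=208, Vance→Galt 6·19=114, Farrow→Galt 8·6=48, Norris→Galt 11·5=55, Ashby→Galt 2·5=10. Service 593; fixed 25; total 618.
Difference: |455 − 618| = 163.

Plan A is cheaper by 163.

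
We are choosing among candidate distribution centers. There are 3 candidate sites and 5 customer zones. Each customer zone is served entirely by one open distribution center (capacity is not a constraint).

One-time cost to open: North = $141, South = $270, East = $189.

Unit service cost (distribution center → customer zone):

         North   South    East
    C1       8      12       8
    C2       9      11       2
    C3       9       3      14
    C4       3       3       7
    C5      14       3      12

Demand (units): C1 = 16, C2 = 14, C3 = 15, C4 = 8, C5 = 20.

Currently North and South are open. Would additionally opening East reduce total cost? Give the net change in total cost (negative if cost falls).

Current service cost with {North, South}: 383.
Adding East: each customer zone re-picks its cheapest; new service cost 285, saving 98.
Extra fixed cost: 189. Net change = 189 − 98 = 91.
(Totals: 794 → 885.)

No — net change +91 (cost rises by 91).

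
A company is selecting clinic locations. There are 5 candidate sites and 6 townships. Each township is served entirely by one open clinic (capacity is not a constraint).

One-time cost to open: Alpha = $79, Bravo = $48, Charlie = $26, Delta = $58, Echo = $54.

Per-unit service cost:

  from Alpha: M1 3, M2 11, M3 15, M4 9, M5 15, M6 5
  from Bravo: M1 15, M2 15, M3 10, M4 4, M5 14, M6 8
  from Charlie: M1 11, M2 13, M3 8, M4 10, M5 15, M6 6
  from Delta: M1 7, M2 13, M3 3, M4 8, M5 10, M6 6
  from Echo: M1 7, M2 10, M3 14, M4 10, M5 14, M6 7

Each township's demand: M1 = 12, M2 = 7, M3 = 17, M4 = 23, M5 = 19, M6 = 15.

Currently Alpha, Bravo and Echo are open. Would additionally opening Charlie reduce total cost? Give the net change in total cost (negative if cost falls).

Yes — net change −8 (cost falls by 8).

Current service cost with {Alpha, Bravo, Echo}: 709.
Adding Charlie: each township re-picks its cheapest; new service cost 675, saving 34.
Extra fixed cost: 26. Net change = 26 − 34 = -8.
(Totals: 890 → 882.)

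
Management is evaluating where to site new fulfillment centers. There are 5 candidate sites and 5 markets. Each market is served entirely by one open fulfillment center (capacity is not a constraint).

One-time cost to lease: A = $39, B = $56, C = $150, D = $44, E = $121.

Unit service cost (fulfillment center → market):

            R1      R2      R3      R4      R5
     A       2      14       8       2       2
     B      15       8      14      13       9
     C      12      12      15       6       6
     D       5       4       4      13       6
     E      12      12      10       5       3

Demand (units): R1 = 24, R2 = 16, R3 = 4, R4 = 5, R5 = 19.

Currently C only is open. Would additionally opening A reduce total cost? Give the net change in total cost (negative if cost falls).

Yes — net change −325 (cost falls by 325).

Current service cost with {C}: 684.
Adding A: each market re-picks its cheapest; new service cost 320, saving 364.
Extra fixed cost: 39. Net change = 39 − 364 = -325.
(Totals: 834 → 509.)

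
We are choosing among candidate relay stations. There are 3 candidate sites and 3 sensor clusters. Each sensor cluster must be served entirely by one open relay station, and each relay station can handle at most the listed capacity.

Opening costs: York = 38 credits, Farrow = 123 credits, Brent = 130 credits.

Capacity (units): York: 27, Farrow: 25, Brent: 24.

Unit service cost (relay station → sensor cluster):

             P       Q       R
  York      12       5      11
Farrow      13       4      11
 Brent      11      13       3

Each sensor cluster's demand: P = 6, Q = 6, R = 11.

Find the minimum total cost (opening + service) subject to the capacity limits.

Minimum total cost: 261

Open {York}: P→York 12·6=72, Q→York 5·6=30, R→York 11·11=121.
Loads: York carries 23/27. Service 223; fixed 38; total 261.
Next best feasible plan costs 297.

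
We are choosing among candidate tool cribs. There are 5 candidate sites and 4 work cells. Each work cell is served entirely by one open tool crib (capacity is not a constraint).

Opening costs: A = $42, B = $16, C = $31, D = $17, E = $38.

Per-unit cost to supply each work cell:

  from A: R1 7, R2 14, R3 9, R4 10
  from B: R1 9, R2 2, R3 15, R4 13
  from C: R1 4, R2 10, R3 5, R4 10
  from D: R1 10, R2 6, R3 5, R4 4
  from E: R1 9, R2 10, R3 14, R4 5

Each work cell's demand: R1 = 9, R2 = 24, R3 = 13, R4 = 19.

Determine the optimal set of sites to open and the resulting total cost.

Open B, C and D; minimum total cost 289.

For any fixed open set, each work cell goes to its cheapest open site; total = fixed + service.
{B, C, D}: R1→C 4·9=36, R2→B 2·24=48, R3→C 5·13=65, R4→D 4·19=76. Service 225; fixed 64; total 289.
{B, D}: R1→B 9·9=81, R2→B 2·24=48, R3→D 5·13=65, R4→D 4·19=76. Service 270; fixed 33; total 303.
{A, B, D}: R1→A 7·9=63, R2→B 2·24=48, R3→D 5·13=65, R4→D 4·19=76. Service 252; fixed 75; total 327.
{A, B, C, D, E}: service 225 + fixed 144 = 369
No other subset beats 289.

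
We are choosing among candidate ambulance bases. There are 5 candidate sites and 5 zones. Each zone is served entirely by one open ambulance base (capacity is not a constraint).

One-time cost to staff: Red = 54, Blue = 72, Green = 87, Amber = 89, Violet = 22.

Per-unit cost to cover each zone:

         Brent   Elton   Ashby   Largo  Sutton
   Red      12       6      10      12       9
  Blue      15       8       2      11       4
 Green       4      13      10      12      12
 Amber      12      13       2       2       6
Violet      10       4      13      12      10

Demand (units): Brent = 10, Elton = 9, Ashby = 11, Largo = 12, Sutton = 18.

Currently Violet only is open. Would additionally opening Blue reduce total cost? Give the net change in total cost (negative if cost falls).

Yes — net change −169 (cost falls by 169).

Current service cost with {Violet}: 603.
Adding Blue: each zone re-picks its cheapest; new service cost 362, saving 241.
Extra fixed cost: 72. Net change = 72 − 241 = -169.
(Totals: 625 → 456.)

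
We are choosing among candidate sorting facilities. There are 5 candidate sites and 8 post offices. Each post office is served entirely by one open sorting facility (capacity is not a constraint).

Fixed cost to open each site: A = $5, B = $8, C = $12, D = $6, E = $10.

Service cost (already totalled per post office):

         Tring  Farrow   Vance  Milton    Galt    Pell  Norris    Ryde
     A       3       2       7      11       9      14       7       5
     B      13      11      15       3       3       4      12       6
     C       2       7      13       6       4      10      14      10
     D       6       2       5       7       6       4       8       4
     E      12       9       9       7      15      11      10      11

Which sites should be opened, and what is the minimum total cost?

For any fixed open set, each post office goes to its cheapest open site; total = fixed + service.
{A, B}: Tring→A 3, Farrow→A 2, Vance→A 7, Milton→B 3, Galt→B 3, Pell→B 4, Norris→A 7, Ryde→A 5. Service 34; fixed 13; total 47.
{D}: Tring→D 6, Farrow→D 2, Vance→D 5, Milton→D 7, Galt→D 6, Pell→D 4, Norris→D 8, Ryde→D 4. Service 42; fixed 6; total 48.
{A, D}: service 38 + fixed 11 = 49
{A, B, C, D, E}: service 30 + fixed 41 = 71
No other subset beats 47.

Open A and B; minimum total cost 47.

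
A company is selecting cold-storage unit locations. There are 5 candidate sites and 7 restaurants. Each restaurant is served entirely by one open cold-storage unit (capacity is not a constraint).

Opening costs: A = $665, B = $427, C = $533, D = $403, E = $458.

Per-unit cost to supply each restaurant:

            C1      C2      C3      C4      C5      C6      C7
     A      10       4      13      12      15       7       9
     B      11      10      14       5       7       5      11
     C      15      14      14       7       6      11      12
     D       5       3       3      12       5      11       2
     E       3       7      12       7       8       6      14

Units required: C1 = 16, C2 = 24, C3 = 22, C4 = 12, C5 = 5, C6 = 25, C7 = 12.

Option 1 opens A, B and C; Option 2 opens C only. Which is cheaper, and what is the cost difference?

Option 2 is cheaper by 540.

Option 1: {A, B, C}: C1→A 10·16=160, C2→A 4·24=96, C3→A 13·22=286, C4→B 5·12=60, C5→C 6·5=30, C6→B 5·25=125, C7→A 9·12=108. Service 865; fixed 1625; total 2490.
Option 2: {C}: C1→C 15·16=240, C2→C 14·24=336, C3→C 14·22=308, C4→C 7·12=84, C5→C 6·5=30, C6→C 11·25=275, C7→C 12·12=144. Service 1417; fixed 533; total 1950.
Difference: |2490 − 1950| = 540.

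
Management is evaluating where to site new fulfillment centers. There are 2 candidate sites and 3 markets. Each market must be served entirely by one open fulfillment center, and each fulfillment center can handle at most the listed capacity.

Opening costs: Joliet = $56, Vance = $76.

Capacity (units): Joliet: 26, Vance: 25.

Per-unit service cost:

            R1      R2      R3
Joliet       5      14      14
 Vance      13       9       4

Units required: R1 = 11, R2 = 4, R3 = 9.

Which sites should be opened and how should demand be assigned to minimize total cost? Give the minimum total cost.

Open {Joliet, Vance}: R1→Joliet 5·11=55, R2→Vance 9·4=36, R3→Vance 4·9=36.
Loads: Joliet carries 11/26, Vance carries 13/25. Service 127; fixed 132; total 259.
Next best feasible plan costs 279.

Minimum total cost: 259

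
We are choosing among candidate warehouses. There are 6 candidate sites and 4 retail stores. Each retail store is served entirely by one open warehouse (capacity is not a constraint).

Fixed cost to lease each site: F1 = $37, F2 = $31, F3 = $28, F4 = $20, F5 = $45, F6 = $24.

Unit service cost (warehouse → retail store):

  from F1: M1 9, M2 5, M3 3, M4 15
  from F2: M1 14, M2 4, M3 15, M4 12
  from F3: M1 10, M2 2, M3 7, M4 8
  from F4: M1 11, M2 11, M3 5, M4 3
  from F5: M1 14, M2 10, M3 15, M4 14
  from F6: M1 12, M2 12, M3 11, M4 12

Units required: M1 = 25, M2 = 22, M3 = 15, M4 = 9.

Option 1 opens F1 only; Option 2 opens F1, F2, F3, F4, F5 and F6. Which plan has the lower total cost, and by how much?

Option 1: {F1}: M1→F1 9·25=225, M2→F1 5·22=110, M3→F1 3·15=45, M4→F1 15·9=135. Service 515; fixed 37; total 552.
Option 2: {F1, F2, F3, F4, F5, F6}: M1→F1 9·25=225, M2→F3 2·22=44, M3→F1 3·15=45, M4→F4 3·9=27. Service 341; fixed 185; total 526.
Difference: |552 − 526| = 26.

Option 2 is cheaper by 26.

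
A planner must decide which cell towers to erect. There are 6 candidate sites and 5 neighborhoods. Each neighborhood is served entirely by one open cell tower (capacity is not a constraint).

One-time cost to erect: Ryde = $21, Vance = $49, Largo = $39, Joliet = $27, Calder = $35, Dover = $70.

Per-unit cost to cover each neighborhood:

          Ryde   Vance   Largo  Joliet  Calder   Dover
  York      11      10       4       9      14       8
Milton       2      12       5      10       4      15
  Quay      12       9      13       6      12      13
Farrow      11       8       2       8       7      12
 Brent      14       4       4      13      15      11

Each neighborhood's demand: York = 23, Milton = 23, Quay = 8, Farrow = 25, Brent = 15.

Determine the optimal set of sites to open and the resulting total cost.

For any fixed open set, each neighborhood goes to its cheapest open site; total = fixed + service.
{Ryde, Largo, Joliet}: York→Largo 4·23=92, Milton→Ryde 2·23=46, Quay→Joliet 6·8=48, Farrow→Largo 2·25=50, Brent→Largo 4·15=60. Service 296; fixed 87; total 383.
{Ryde, Largo}: York→Largo 4·23=92, Milton→Ryde 2·23=46, Quay→Ryde 12·8=96, Farrow→Largo 2·25=50, Brent→Largo 4·15=60. Service 344; fixed 60; total 404.
{Ryde, Largo, Joliet, Calder}: service 296 + fixed 122 = 418
{Ryde, Vance, Largo, Joliet, Calder, Dover}: York→Largo 4·23=92, Milton→Ryde 2·23=46, Quay→Joliet 6·8=48, Farrow→Largo 2·25=50, Brent→Vance 4·15=60. Service 296; fixed 241; total 537.
No other subset beats 383.

Open Ryde, Largo and Joliet; minimum total cost 383.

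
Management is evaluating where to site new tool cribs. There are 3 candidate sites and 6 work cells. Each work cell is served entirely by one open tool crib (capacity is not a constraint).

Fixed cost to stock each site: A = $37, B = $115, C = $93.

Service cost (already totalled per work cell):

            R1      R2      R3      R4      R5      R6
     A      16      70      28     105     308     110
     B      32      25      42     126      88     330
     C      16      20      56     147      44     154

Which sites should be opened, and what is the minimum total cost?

For any fixed open set, each work cell goes to its cheapest open site; total = fixed + service.
{A, C}: R1→A 16, R2→C 20, R3→A 28, R4→A 105, R5→C 44, R6→A 110. Service 323; fixed 130; total 453.
{A, B}: service 372 + fixed 152 = 524
{C}: R1→C 16, R2→C 20, R3→C 56, R4→C 147, R5→C 44, R6→C 154. Service 437; fixed 93; total 530.
{A, B, C}: R1→A 16, R2→C 20, R3→A 28, R4→A 105, R5→C 44, R6→A 110. Service 323; fixed 245; total 568.
No other subset beats 453.

Open A and C; minimum total cost 453.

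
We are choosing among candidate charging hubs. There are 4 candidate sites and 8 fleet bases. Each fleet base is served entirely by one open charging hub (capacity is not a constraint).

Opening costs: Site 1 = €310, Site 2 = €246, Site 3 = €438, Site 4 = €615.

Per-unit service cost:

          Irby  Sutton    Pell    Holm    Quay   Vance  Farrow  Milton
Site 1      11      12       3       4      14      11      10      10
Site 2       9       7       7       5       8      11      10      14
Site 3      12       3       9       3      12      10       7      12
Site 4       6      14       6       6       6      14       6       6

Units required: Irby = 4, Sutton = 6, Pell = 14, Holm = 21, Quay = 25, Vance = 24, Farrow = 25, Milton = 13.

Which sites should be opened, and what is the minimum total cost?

For any fixed open set, each fleet base goes to its cheapest open site; total = fixed + service.
{Site 2}: Irby→Site 2 9·4=36, Sutton→Site 2 7·6=42, Pell→Site 2 7·14=98, Holm→Site 2 5·21=105, Quay→Site 2 8·25=200, Vance→Site 2 11·24=264, Farrow→Site 2 10·25=250, Milton→Site 2 14·13=182. Service 1177; fixed 246; total 1423.
{Site 1}: service 1236 + fixed 310 = 1546
{Site 3}: service 1126 + fixed 438 = 1564
{Site 1, Site 2, Site 3, Site 4}: service 765 + fixed 1609 = 2374
(All 15 nonempty subsets were checked; Site 2 only is lowest.)

Open Site 2 only; minimum total cost 1423.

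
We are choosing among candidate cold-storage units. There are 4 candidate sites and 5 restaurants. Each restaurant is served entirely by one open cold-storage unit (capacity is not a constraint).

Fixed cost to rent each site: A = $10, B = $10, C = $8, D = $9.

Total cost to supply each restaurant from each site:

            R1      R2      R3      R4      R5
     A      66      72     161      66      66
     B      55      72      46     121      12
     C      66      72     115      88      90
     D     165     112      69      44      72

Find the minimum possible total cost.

For any fixed open set, each restaurant goes to its cheapest open site; total = fixed + service.
{B, D}: R1→B 55, R2→B 72, R3→B 46, R4→D 44, R5→B 12. Service 229; fixed 19; total 248.
{B, C, D}: service 229 + fixed 27 = 256
{A, B, D}: service 229 + fixed 29 = 258
{A, B, C, D}: R1→B 55, R2→A 72, R3→B 46, R4→D 44, R5→B 12. Service 229; fixed 37; total 266.
No other subset beats 248.

Minimum total cost: 248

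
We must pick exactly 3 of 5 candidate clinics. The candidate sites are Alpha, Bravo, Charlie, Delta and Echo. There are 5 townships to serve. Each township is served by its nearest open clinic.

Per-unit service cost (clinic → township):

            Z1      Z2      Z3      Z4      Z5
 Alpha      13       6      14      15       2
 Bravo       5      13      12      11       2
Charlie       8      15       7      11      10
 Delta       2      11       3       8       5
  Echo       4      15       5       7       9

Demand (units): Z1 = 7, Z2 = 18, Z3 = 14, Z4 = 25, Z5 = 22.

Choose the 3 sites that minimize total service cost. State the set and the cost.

With exactly 3 open, each township uses its cheapest among the chosen.
{Alpha, Delta, Echo}: Z1→Delta 2·7=14, Z2→Alpha 6·18=108, Z3→Delta 3·14=42, Z4→Echo 7·25=175, Z5→Alpha 2·22=44. Service cost 383.
{Alpha, Bravo, Delta}: service cost 408
{Alpha, Charlie, Delta}: service cost 408
Among all 10 size-3 choices, {Alpha, Delta, Echo} is lowest.

Choose Alpha, Delta and Echo; total service cost 383.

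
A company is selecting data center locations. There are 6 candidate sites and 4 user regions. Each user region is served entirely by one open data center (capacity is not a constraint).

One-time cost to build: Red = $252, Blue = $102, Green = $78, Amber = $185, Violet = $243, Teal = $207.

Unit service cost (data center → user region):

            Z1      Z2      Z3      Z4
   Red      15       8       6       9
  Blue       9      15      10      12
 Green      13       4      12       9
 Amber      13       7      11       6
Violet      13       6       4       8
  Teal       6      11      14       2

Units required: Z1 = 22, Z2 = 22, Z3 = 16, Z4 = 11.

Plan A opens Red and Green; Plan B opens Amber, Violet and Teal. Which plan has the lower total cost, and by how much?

Plan A: {Red, Green}: Z1→Green 13·22=286, Z2→Green 4·22=88, Z3→Red 6·16=96, Z4→Red 9·11=99. Service 569; fixed 330; total 899.
Plan B: {Amber, Violet, Teal}: Z1→Teal 6·22=132, Z2→Violet 6·22=132, Z3→Violet 4·16=64, Z4→Teal 2·11=22. Service 350; fixed 635; total 985.
Difference: |899 − 985| = 86.

Plan A is cheaper by 86.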